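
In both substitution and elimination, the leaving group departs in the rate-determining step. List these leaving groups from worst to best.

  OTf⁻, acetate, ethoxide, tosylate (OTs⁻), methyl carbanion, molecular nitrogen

A good leaving group is a weak base: the lower the pKₐ of its conjugate acid, the more readily it departs.
molecular nitrogen: no meaningful conjugate acid; N₂ departs as an exceptionally stable neutral molecule
OTf⁻: pKₐ(CF₃SO₃H (triflic acid)) ≈ -14
tosylate (OTs⁻): pKₐ(p-CH₃C₆H₄SO₃H (TsOH)) ≈ -2.8
acetate: pKₐ(CH₃COOH) ≈ 4.8
ethoxide: pKₐ(CH₃CH₂OH) ≈ 16
methyl carbanion: pKₐ(CH₄) ≈ 48
Reversing gives the worst-to-best order requested.

methyl carbanion < ethoxide < acetate < tosylate (OTs⁻) < OTf⁻ < molecular nitrogen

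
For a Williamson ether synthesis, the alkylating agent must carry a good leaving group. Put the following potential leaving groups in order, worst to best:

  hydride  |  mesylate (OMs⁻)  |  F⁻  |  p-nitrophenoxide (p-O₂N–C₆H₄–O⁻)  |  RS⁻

hydride < RS⁻ < p-nitrophenoxide (p-O₂N–C₆H₄–O⁻) < F⁻ < mesylate (OMs⁻)

The more stable X⁻ (or X) is on its own — i.e. the weaker a base it is — the better a leaving group it makes.
mesylate (OMs⁻): pKₐ(CH₃SO₃H (MsOH)) ≈ -1.9
F⁻: pKₐ(HF) ≈ 3.2 — small and strongly basic; the poor halide leaving group
p-nitrophenoxide (p-O₂N–C₆H₄–O⁻): pKₐ(p-nitrophenol) ≈ 7.2
RS⁻: pKₐ(RSH (a thiol)) ≈ 10.5 — moderately basic; rarely leaves without activation
hydride: pKₐ(H₂) ≈ 36 — extremely strong base; leaves only in special hydride-transfer contexts
Listed from poorest to best leaving group as asked.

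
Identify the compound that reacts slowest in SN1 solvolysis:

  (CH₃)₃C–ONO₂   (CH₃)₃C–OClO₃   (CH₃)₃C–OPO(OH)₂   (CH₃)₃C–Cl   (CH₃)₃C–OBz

(CH₃)₃C–OBz

The skeletons are identical, so relative rate is governed entirely by leaving-group ability.
A good leaving group is a weak base: the lower the pKₐ of its conjugate acid, the more readily it departs.
(CH₃)₃C–OClO₃ loses ClO₄⁻: pKₐ(HClO₄) ≈ -10
(CH₃)₃C–Cl loses Cl⁻: pKₐ(HCl) ≈ -7
(CH₃)₃C–ONO₂ loses NO₃⁻: pKₐ(HNO₃) ≈ -1.3
(CH₃)₃C–OPO(OH)₂ loses H₂PO₄⁻: pKₐ(H₃PO₄) ≈ 2.1
(CH₃)₃C–OBz loses PhCOO⁻: pKₐ(C₆H₅COOH) ≈ 4.2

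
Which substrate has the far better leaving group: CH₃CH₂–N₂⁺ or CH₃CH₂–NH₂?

CH₃CH₂–N₂⁺

From CH₃CH₂–NH₂ the departing group would be NH₂⁻ (pKₐ(NH₃) ≈ 38). Extremely strong base; never a leaving group.
From CH₃CH₂–N₂⁺ the leaving group is N₂ (no meaningful conjugate acid; N₂ departs as an exceptionally stable neutral molecule).
(In practice CH₃CH₂–N₂⁺ is made from CH₃CH₂–NH₂ by diazotisation (NaNO₂ / HCl, 0 °C), generating a diazonium salt that expels N₂.)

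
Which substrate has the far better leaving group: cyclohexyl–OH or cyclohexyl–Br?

cyclohexyl–Br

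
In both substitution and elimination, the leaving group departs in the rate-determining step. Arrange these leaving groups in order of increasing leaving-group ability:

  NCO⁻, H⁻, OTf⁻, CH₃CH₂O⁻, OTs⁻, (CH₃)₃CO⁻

H⁻ < (CH₃)₃CO⁻ < CH₃CH₂O⁻ < NCO⁻ < OTs⁻ < OTf⁻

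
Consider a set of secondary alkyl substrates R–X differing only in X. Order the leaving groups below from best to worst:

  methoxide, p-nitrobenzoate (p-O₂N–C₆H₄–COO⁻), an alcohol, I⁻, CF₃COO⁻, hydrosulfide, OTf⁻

Leaving-group ability tracks the stability of the departed species; conjugate-acid pKₐ is the usual yardstick (lower pKₐ → better LG).
OTf⁻: pKₐ(CF₃SO₃H (triflic acid)) ≈ -14
I⁻: pKₐ(HI) ≈ -10 — large, highly polarisable; very weak base
an alcohol: pKₐ(R'OH₂⁺) ≈ -2.4 — neutral; leaves from a protonated ether (an oxonium ion, R–O(H)R'⁺)
CF₃COO⁻: pKₐ(CF₃COOH) ≈ 0.2 — strongly electron-withdrawing CF₃ stabilises the carboxylate
p-nitrobenzoate (p-O₂N–C₆H₄–COO⁻): pKₐ(p-nitrobenzoic acid) ≈ 3.4 — electron-withdrawing nitro group stabilises the carboxylate
hydrosulfide: pKₐ(H₂S) ≈ 7
methoxide: pKₐ(CH₃OH) ≈ 15.5 — strong base; alkoxides do not leave unassisted

OTf⁻ > I⁻ > an alcohol > CF₃COO⁻ > p-nitrobenzoate (p-O₂N–C₆H₄–COO⁻) > hydrosulfide > methoxide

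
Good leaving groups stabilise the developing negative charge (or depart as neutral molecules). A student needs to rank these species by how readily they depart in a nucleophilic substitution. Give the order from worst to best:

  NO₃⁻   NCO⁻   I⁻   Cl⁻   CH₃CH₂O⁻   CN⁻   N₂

CH₃CH₂O⁻ < CN⁻ < NCO⁻ < NO₃⁻ < Cl⁻ < I⁻ < N₂

Rank by basicity of the departing species: weakest base leaves most easily.
N₂: no meaningful conjugate acid; N₂ departs as an exceptionally stable neutral molecule
I⁻: pKₐ(HI) ≈ -10
Cl⁻: pKₐ(HCl) ≈ -7
NO₃⁻: pKₐ(HNO₃) ≈ -1.3
NCO⁻: pKₐ(HOCN) ≈ 3.5
CN⁻: pKₐ(HCN) ≈ 9.2
CH₃CH₂O⁻: pKₐ(CH₃CH₂OH) ≈ 16
Reversing gives the worst-to-best order requested.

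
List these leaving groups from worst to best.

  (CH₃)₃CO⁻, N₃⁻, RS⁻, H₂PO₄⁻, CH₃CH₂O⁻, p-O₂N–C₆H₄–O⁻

Rank by basicity of the departing species: weakest base leaves most easily.
H₂PO₄⁻: pKₐ(H₃PO₄) ≈ 2.1 — moderate base; biological leaving group after further activation
N₃⁻: pKₐ(HN₃) ≈ 4.7 — linear, resonance-stabilised
p-O₂N–C₆H₄–O⁻: pKₐ(p-nitrophenol) ≈ 7.2
RS⁻: pKₐ(RSH (a thiol)) ≈ 10.5 — moderately basic; rarely leaves without activation
CH₃CH₂O⁻: pKₐ(CH₃CH₂OH) ≈ 16 — strong base; alkoxides do not leave unassisted
(CH₃)₃CO⁻: pKₐ(t-BuOH) ≈ 18 — bulky, strongly basic alkoxide
Listed from poorest to best leaving group as asked.

(CH₃)₃CO⁻ < CH₃CH₂O⁻ < RS⁻ < p-O₂N–C₆H₄–O⁻ < N₃⁻ < H₂PO₄⁻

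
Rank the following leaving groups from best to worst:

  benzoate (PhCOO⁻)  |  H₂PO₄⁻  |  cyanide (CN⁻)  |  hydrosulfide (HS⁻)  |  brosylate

Rank by basicity of the departing species: weakest base leaves most easily.
brosylate: pKₐ(p-BrC₆H₄SO₃H) ≈ -2.8
H₂PO₄⁻: pKₐ(H₃PO₄) ≈ 2.1
benzoate (PhCOO⁻): pKₐ(C₆H₅COOH) ≈ 4.2
hydrosulfide (HS⁻): pKₐ(H₂S) ≈ 7
cyanide (CN⁻): pKₐ(HCN) ≈ 9.2

brosylate > H₂PO₄⁻ > benzoate (PhCOO⁻) > hydrosulfide (HS⁻) > cyanide (CN⁻)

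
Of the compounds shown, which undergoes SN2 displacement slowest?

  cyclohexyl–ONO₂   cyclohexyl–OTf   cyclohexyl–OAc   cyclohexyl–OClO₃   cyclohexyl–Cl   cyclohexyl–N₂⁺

The skeletons are identical, so relative rate is governed entirely by leaving-group ability.
Rank by basicity of the departing species: weakest base leaves most easily.
cyclohexyl–N₂⁺ loses N₂: no meaningful conjugate acid; N₂ departs as an exceptionally stable neutral molecule
cyclohexyl–OTf loses OTf⁻: pKₐ(CF₃SO₃H (triflic acid)) ≈ -14
cyclohexyl–OClO₃ loses ClO₄⁻: pKₐ(HClO₄) ≈ -10
cyclohexyl–Cl loses Cl⁻: pKₐ(HCl) ≈ -7
cyclohexyl–ONO₂ loses NO₃⁻: pKₐ(HNO₃) ≈ -1.3
cyclohexyl–OAc loses AcO⁻: pKₐ(CH₃COOH) ≈ 4.8

cyclohexyl–OAc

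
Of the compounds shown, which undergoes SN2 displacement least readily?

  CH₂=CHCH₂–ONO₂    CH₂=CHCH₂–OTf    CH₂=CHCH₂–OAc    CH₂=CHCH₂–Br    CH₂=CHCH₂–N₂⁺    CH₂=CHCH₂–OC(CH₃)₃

CH₂=CHCH₂–OC(CH₃)₃

With the same alkyl group throughout, only the leaving group differentiates the rates.
Leaving-group ability tracks the stability of the departed species; conjugate-acid pKₐ is the usual yardstick (lower pKₐ → better LG).
CH₂=CHCH₂–N₂⁺ loses N₂: no meaningful conjugate acid; N₂ departs as an exceptionally stable neutral molecule
CH₂=CHCH₂–OTf loses OTf⁻: pKₐ(CF₃SO₃H (triflic acid)) ≈ -14
CH₂=CHCH₂–Br loses Br⁻: pKₐ(HBr) ≈ -9
CH₂=CHCH₂–ONO₂ loses NO₃⁻: pKₐ(HNO₃) ≈ -1.3
CH₂=CHCH₂–OAc loses AcO⁻: pKₐ(CH₃COOH) ≈ 4.8
CH₂=CHCH₂–OC(CH₃)₃ loses (CH₃)₃CO⁻: pKₐ(t-BuOH) ≈ 18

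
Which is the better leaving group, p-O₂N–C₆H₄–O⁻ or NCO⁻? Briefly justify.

NCO⁻ is the better leaving group.
pKₐ(HOCN) ≈ 3.5 versus pKₐ(p-nitrophenol) ≈ 7.2: NCO⁻ is the much weaker base.
Resonance between N and O.

NCO⁻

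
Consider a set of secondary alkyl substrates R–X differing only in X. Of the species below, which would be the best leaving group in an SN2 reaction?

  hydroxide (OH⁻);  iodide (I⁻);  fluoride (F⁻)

iodide (I⁻)

A good leaving group is a weak base: the lower the pKₐ of its conjugate acid, the more readily it departs.
iodide (I⁻): pKₐ(HI) ≈ -10
fluoride (F⁻): pKₐ(HF) ≈ 3.2
hydroxide (OH⁻): pKₐ(H₂O) ≈ 15.7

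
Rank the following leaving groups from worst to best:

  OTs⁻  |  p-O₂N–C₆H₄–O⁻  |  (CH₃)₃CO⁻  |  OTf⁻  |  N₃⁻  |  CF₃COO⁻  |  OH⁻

(CH₃)₃CO⁻ < OH⁻ < p-O₂N–C₆H₄–O⁻ < N₃⁻ < CF₃COO⁻ < OTs⁻ < OTf⁻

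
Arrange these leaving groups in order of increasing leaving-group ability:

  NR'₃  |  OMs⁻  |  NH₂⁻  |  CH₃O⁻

A good leaving group is a weak base: the lower the pKₐ of its conjugate acid, the more readily it departs.
OMs⁻: pKₐ(CH₃SO₃H (MsOH)) ≈ -1.9
NR'₃: pKₐ(R'₃NH⁺) ≈ 10.7
CH₃O⁻: pKₐ(CH₃OH) ≈ 15.5
NH₂⁻: pKₐ(NH₃) ≈ 38
The question asks for worst first, so the sequence is read in increasing leaving-group ability.

NH₂⁻ < CH₃O⁻ < NR'₃ < OMs⁻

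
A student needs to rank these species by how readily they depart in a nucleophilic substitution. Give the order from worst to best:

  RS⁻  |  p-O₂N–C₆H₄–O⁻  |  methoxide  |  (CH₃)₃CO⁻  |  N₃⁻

(CH₃)₃CO⁻ < methoxide < RS⁻ < p-O₂N–C₆H₄–O⁻ < N₃⁻

A good leaving group is a weak base: the lower the pKₐ of its conjugate acid, the more readily it departs.
N₃⁻: pKₐ(HN₃) ≈ 4.7
p-O₂N–C₆H₄–O⁻: pKₐ(p-nitrophenol) ≈ 7.2
RS⁻: pKₐ(RSH (a thiol)) ≈ 10.5
methoxide: pKₐ(CH₃OH) ≈ 15.5
(CH₃)₃CO⁻: pKₐ(t-BuOH) ≈ 18
Listed from poorest to best leaving group as asked.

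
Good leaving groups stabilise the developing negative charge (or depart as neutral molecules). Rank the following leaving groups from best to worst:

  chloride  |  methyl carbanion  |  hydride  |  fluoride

chloride > fluoride > hydride > methyl carbanion

A good leaving group is a weak base: the lower the pKₐ of its conjugate acid, the more readily it departs.
chloride: pKₐ(HCl) ≈ -7 — moderately weak base
fluoride: pKₐ(HF) ≈ 3.2
hydride: pKₐ(H₂) ≈ 36 — extremely strong base; leaves only in special hydride-transfer contexts
methyl carbanion: pKₐ(CH₄) ≈ 48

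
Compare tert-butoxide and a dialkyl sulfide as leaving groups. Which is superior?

a dialkyl sulfide

a dialkyl sulfide is the better leaving group.
pKₐ(R'₂SH⁺) ≈ -7 versus pKₐ(t-BuOH) ≈ 18: a dialkyl sulfide is the much weaker base.
Neutral; leaves from a sulfonium salt (R–SR'₂⁺).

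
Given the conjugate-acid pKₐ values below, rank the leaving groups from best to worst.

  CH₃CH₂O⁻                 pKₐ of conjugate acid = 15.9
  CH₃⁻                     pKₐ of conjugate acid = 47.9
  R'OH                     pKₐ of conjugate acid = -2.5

R'OH > CH₃CH₂O⁻ > CH₃⁻

Lower conjugate-acid pKₐ ⇒ weaker base ⇒ better leaving group.
Sorting by the given values: R'OH (-2.5), CH₃CH₂O⁻ (15.9), CH₃⁻ (47.9).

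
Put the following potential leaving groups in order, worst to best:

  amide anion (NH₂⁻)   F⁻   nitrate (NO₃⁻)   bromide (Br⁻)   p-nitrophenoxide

amide anion (NH₂⁻) < p-nitrophenoxide < F⁻ < nitrate (NO₃⁻) < bromide (Br⁻)

Leaving-group ability tracks the stability of the departed species; conjugate-acid pKₐ is the usual yardstick (lower pKₐ → better LG).
bromide (Br⁻): pKₐ(HBr) ≈ -9 — weak base; good leaving group
nitrate (NO₃⁻): pKₐ(HNO₃) ≈ -1.3 — resonance-delocalised over three oxygens
F⁻: pKₐ(HF) ≈ 3.2
p-nitrophenoxide: pKₐ(p-nitrophenol) ≈ 7.2 — nitro group delocalises the charge; the classic chromogenic LG
amide anion (NH₂⁻): pKₐ(NH₃) ≈ 38 — extremely strong base; never a leaving group
Listed from poorest to best leaving group as asked.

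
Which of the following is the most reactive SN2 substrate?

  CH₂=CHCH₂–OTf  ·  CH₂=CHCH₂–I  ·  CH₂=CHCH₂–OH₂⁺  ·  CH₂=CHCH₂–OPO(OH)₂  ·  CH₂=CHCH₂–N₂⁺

The skeletons are identical, so relative rate is governed entirely by leaving-group ability.
A good leaving group is a weak base: the lower the pKₐ of its conjugate acid, the more readily it departs.
CH₂=CHCH₂–N₂⁺ loses N₂: no meaningful conjugate acid; N₂ departs as an exceptionally stable neutral molecule
CH₂=CHCH₂–OTf loses OTf⁻: pKₐ(CF₃SO₃H (triflic acid)) ≈ -14
CH₂=CHCH₂–I loses I⁻: pKₐ(HI) ≈ -10
CH₂=CHCH₂–OH₂⁺ loses H₂O: pKₐ(H₃O⁺) ≈ -1.7
CH₂=CHCH₂–OPO(OH)₂ loses H₂PO₄⁻: pKₐ(H₃PO₄) ≈ 2.1

CH₂=CHCH₂–N₂⁺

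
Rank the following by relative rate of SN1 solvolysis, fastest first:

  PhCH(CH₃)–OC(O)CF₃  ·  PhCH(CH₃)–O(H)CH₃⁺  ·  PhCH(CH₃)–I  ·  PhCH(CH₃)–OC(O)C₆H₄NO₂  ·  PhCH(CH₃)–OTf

PhCH(CH₃)–OTf > PhCH(CH₃)–I > PhCH(CH₃)–O(H)CH₃⁺ > PhCH(CH₃)–OC(O)CF₃ > PhCH(CH₃)–OC(O)C₆H₄NO₂

The skeletons are identical, so relative rate is governed entirely by leaving-group ability.
The more stable X⁻ (or X) is on its own — i.e. the weaker a base it is — the better a leaving group it makes.
PhCH(CH₃)–OTf loses OTf⁻: pKₐ(CF₃SO₃H (triflic acid)) ≈ -14
PhCH(CH₃)–I loses I⁻: pKₐ(HI) ≈ -10
PhCH(CH₃)–O(H)CH₃⁺ loses R'OH: pKₐ(R'OH₂⁺) ≈ -2.4
PhCH(CH₃)–OC(O)CF₃ loses CF₃COO⁻: pKₐ(CF₃COOH) ≈ 0.2
PhCH(CH₃)–OC(O)C₆H₄NO₂ loses p-O₂N–C₆H₄–COO⁻: pKₐ(p-nitrobenzoic acid) ≈ 3.4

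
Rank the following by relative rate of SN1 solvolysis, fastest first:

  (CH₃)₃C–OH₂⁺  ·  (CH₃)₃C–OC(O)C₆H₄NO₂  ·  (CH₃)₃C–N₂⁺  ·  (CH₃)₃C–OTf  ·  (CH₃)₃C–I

Same R in every case — rank the leaving groups.
Leaving-group ability tracks the stability of the departed species; conjugate-acid pKₐ is the usual yardstick (lower pKₐ → better LG).
(CH₃)₃C–N₂⁺ loses N₂: no meaningful conjugate acid; N₂ departs as an exceptionally stable neutral molecule
(CH₃)₃C–OTf loses OTf⁻: pKₐ(CF₃SO₃H (triflic acid)) ≈ -14
(CH₃)₃C–I loses I⁻: pKₐ(HI) ≈ -10
(CH₃)₃C–OH₂⁺ loses H₂O: pKₐ(H₃O⁺) ≈ -1.7
(CH₃)₃C–OC(O)C₆H₄NO₂ loses p-O₂N–C₆H₄–COO⁻: pKₐ(p-nitrobenzoic acid) ≈ 3.4

(CH₃)₃C–N₂⁺ > (CH₃)₃C–OTf > (CH₃)₃C–I > (CH₃)₃C–OH₂⁺ > (CH₃)₃C–OC(O)C₆H₄NO₂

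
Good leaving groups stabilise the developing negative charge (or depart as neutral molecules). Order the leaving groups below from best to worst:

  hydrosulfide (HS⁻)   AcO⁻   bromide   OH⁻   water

bromide > water > AcO⁻ > hydrosulfide (HS⁻) > OH⁻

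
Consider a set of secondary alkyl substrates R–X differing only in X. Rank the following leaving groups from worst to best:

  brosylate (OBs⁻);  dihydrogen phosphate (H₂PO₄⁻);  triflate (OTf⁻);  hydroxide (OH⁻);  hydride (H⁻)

The more stable X⁻ (or X) is on its own — i.e. the weaker a base it is — the better a leaving group it makes.
triflate (OTf⁻): pKₐ(CF₃SO₃H (triflic acid)) ≈ -14
brosylate (OBs⁻): pKₐ(p-BrC₆H₄SO₃H) ≈ -2.8 — arenesulfonate with a p-bromo substituent
dihydrogen phosphate (H₂PO₄⁻): pKₐ(H₃PO₄) ≈ 2.1
hydroxide (OH⁻): pKₐ(H₂O) ≈ 15.7 — strong base; essentially never leaves without prior activation
hydride (H⁻): pKₐ(H₂) ≈ 36
Reversing gives the worst-to-best order requested.

hydride (H⁻) < hydroxide (OH⁻) < dihydrogen phosphate (H₂PO₄⁻) < brosylate (OBs⁻) < triflate (OTf⁻)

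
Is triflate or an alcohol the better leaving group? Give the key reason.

triflate is the better leaving group.
pKₐ(CF₃SO₃H (triflic acid)) ≈ -14 versus pKₐ(R'OH₂⁺) ≈ -2.4: triflate is the much weaker base.
Charge spread over three oxygens and a CF₃ group; the premier leaving group in synthesis.

triflate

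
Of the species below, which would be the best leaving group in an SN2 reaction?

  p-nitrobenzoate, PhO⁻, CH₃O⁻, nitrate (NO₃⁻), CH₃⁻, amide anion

The more stable X⁻ (or X) is on its own — i.e. the weaker a base it is — the better a leaving group it makes.
nitrate (NO₃⁻): pKₐ(HNO₃) ≈ -1.3
p-nitrobenzoate: pKₐ(p-nitrobenzoic acid) ≈ 3.4
PhO⁻: pKₐ(C₆H₅OH (phenol)) ≈ 10
CH₃O⁻: pKₐ(CH₃OH) ≈ 15.5
amide anion: pKₐ(NH₃) ≈ 38
CH₃⁻: pKₐ(CH₄) ≈ 48

nitrate (NO₃⁻)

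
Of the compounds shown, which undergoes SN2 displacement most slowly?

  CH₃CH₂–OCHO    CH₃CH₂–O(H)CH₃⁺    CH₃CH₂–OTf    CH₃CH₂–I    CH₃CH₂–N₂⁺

CH₃CH₂–OCHO

Identical carbon frameworks mean the comparison reduces to leaving-group quality.
Rank by basicity of the departing species: weakest base leaves most easily.
CH₃CH₂–N₂⁺ loses N₂: no meaningful conjugate acid; N₂ departs as an exceptionally stable neutral molecule
CH₃CH₂–OTf loses OTf⁻: pKₐ(CF₃SO₃H (triflic acid)) ≈ -14
CH₃CH₂–I loses I⁻: pKₐ(HI) ≈ -10
CH₃CH₂–O(H)CH₃⁺ loses R'OH: pKₐ(R'OH₂⁺) ≈ -2.4
CH₃CH₂–OCHO loses HCOO⁻: pKₐ(HCOOH) ≈ 3.8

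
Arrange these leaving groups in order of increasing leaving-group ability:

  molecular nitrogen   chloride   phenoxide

A good leaving group is a weak base: the lower the pKₐ of its conjugate acid, the more readily it departs.
molecular nitrogen: no meaningful conjugate acid; N₂ departs as an exceptionally stable neutral molecule
chloride: pKₐ(HCl) ≈ -7 — moderately weak base
phenoxide: pKₐ(C₆H₅OH (phenol)) ≈ 10 — resonance into the ring helps, but still a poor LG
Reversing gives the worst-to-best order requested.

phenoxide < chloride < molecular nitrogen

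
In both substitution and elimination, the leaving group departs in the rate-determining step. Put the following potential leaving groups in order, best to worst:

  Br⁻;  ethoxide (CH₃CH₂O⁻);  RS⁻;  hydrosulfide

Br⁻ > hydrosulfide > RS⁻ > ethoxide (CH₃CH₂O⁻)

Rank by basicity of the departing species: weakest base leaves most easily.
Br⁻: pKₐ(HBr) ≈ -9
hydrosulfide: pKₐ(H₂S) ≈ 7
RS⁻: pKₐ(RSH (a thiol)) ≈ 10.5
ethoxide (CH₃CH₂O⁻): pKₐ(CH₃CH₂OH) ≈ 16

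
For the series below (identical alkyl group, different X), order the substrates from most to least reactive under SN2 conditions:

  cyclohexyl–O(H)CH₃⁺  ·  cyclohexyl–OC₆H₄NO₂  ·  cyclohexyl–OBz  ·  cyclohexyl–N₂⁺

Identical carbon frameworks mean the comparison reduces to leaving-group quality.
Rank by basicity of the departing species: weakest base leaves most easily.
cyclohexyl–N₂⁺ loses N₂: no meaningful conjugate acid; N₂ departs as an exceptionally stable neutral molecule
cyclohexyl–O(H)CH₃⁺ loses R'OH: pKₐ(R'OH₂⁺) ≈ -2.4
cyclohexyl–OBz loses PhCOO⁻: pKₐ(C₆H₅COOH) ≈ 4.2
cyclohexyl–OC₆H₄NO₂ loses p-O₂N–C₆H₄–O⁻: pKₐ(p-nitrophenol) ≈ 7.2

cyclohexyl–N₂⁺ > cyclohexyl–O(H)CH₃⁺ > cyclohexyl–OBz > cyclohexyl–OC₆H₄NO₂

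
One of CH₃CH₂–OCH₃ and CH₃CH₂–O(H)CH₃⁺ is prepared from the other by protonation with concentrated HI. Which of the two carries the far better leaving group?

From CH₃CH₂–OCH₃ the departing group would be CH₃O⁻ (pKₐ(CH₃OH) ≈ 15.5). Strong base; alkoxides do not leave unassisted.
From CH₃CH₂–O(H)CH₃⁺ the leaving group is R'OH (pKₐ(R'OH₂⁺) ≈ -2.4). Neutral; leaves from a protonated ether (an oxonium ion, R–O(H)R'⁺).
Protonation with concentrated HI works by allowing neutral methanol, rather than methoxide, to depart, making CH₃CH₂–O(H)CH₃⁺ enormously more reactive.

CH₃CH₂–O(H)CH₃⁺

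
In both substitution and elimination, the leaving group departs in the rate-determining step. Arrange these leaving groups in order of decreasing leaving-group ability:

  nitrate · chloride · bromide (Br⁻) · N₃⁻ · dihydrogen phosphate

bromide (Br⁻): pKₐ(HBr) ≈ -9
chloride: pKₐ(HCl) ≈ -7
nitrate: pKₐ(HNO₃) ≈ -1.3
dihydrogen phosphate: pKₐ(H₃PO₄) ≈ 2.1
N₃⁻: pKₐ(HN₃) ≈ 4.7

bromide (Br⁻) > chloride > nitrate > dihydrogen phosphate > N₃⁻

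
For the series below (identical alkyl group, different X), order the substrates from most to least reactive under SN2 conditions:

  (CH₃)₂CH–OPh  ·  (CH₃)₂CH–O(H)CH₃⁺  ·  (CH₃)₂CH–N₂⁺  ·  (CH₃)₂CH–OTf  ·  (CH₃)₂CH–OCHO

(CH₃)₂CH–N₂⁺ > (CH₃)₂CH–OTf > (CH₃)₂CH–O(H)CH₃⁺ > (CH₃)₂CH–OCHO > (CH₃)₂CH–OPh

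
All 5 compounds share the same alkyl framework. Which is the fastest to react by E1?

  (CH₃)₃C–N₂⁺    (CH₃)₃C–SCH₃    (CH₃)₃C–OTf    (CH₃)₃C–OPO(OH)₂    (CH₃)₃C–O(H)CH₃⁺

(CH₃)₃C–N₂⁺

With the same alkyl group throughout, only the leaving group differentiates the rates.
Leaving-group ability tracks the stability of the departed species; conjugate-acid pKₐ is the usual yardstick (lower pKₐ → better LG).
(CH₃)₃C–N₂⁺ loses N₂: no meaningful conjugate acid; N₂ departs as an exceptionally stable neutral molecule
(CH₃)₃C–OTf loses OTf⁻: pKₐ(CF₃SO₃H (triflic acid)) ≈ -14
(CH₃)₃C–O(H)CH₃⁺ loses R'OH: pKₐ(R'OH₂⁺) ≈ -2.4
(CH₃)₃C–OPO(OH)₂ loses H₂PO₄⁻: pKₐ(H₃PO₄) ≈ 2.1
(CH₃)₃C–SCH₃ loses RS⁻: pKₐ(RSH (a thiol)) ≈ 10.5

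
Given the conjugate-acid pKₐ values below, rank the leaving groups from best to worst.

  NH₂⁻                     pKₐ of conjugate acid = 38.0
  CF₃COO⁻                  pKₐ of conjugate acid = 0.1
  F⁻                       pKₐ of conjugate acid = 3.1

Lower conjugate-acid pKₐ ⇒ weaker base ⇒ better leaving group.
Sorting by the given values: CF₃COO⁻ (0.1), F⁻ (3.1), NH₂⁻ (38.0).

CF₃COO⁻ > F⁻ > NH₂⁻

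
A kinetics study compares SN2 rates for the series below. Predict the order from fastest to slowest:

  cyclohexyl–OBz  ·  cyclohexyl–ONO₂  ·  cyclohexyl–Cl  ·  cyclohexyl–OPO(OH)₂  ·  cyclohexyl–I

cyclohexyl–I > cyclohexyl–Cl > cyclohexyl–ONO₂ > cyclohexyl–OPO(OH)₂ > cyclohexyl–OBz

The skeletons are identical, so relative rate is governed entirely by leaving-group ability.
The more stable X⁻ (or X) is on its own — i.e. the weaker a base it is — the better a leaving group it makes.
cyclohexyl–I loses I⁻: pKₐ(HI) ≈ -10
cyclohexyl–Cl loses Cl⁻: pKₐ(HCl) ≈ -7
cyclohexyl–ONO₂ loses NO₃⁻: pKₐ(HNO₃) ≈ -1.3
cyclohexyl–OPO(OH)₂ loses H₂PO₄⁻: pKₐ(H₃PO₄) ≈ 2.1
cyclohexyl–OBz loses PhCOO⁻: pKₐ(C₆H₅COOH) ≈ 4.2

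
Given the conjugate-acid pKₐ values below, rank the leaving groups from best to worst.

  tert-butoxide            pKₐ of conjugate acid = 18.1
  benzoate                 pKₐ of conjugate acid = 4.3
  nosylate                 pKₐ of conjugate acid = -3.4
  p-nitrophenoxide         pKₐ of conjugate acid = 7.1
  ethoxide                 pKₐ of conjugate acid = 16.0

Lower conjugate-acid pKₐ ⇒ weaker base ⇒ better leaving group.
Sorting by the given values: nosylate (-3.4), benzoate (4.3), p-nitrophenoxide (7.1), ethoxide (16.0), tert-butoxide (18.1).

nosylate > benzoate > p-nitrophenoxide > ethoxide > tert-butoxide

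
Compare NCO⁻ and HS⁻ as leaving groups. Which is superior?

NCO⁻

NCO⁻ is the better leaving group.
pKₐ(HOCN) ≈ 3.5 versus pKₐ(H₂S) ≈ 7: NCO⁻ is the much weaker base.
Resonance between N and O.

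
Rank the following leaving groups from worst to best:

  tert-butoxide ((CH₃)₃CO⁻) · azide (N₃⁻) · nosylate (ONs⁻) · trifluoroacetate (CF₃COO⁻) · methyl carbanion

nosylate (ONs⁻): pKₐ(p-O₂NC₆H₄SO₃H) ≈ -3.5
trifluoroacetate (CF₃COO⁻): pKₐ(CF₃COOH) ≈ 0.2
azide (N₃⁻): pKₐ(HN₃) ≈ 4.7
tert-butoxide ((CH₃)₃CO⁻): pKₐ(t-BuOH) ≈ 18
methyl carbanion: pKₐ(CH₄) ≈ 48
Reversing gives the worst-to-best order requested.

methyl carbanion < tert-butoxide ((CH₃)₃CO⁻) < azide (N₃⁻) < trifluoroacetate (CF₃COO⁻) < nosylate (ONs⁻)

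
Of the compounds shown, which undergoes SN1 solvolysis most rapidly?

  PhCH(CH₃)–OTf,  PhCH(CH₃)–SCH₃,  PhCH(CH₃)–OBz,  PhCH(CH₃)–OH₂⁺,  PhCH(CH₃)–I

PhCH(CH₃)–OTf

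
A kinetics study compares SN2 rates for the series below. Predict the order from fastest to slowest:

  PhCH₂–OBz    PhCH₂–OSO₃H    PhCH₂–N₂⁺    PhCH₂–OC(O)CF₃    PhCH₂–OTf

PhCH₂–N₂⁺ > PhCH₂–OTf > PhCH₂–OSO₃H > PhCH₂–OC(O)CF₃ > PhCH₂–OBz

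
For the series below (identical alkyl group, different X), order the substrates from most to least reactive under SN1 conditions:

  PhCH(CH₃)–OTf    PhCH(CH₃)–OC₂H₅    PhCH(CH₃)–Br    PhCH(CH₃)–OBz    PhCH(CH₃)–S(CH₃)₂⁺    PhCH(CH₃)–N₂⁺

PhCH(CH₃)–N₂⁺ > PhCH(CH₃)–OTf > PhCH(CH₃)–Br > PhCH(CH₃)–S(CH₃)₂⁺ > PhCH(CH₃)–OBz > PhCH(CH₃)–OC₂H₅

Same R in every case — rank the leaving groups.
The more stable X⁻ (or X) is on its own — i.e. the weaker a base it is — the better a leaving group it makes.
PhCH(CH₃)–N₂⁺ loses N₂: no meaningful conjugate acid; N₂ departs as an exceptionally stable neutral molecule
PhCH(CH₃)–OTf loses OTf⁻: pKₐ(CF₃SO₃H (triflic acid)) ≈ -14
PhCH(CH₃)–Br loses Br⁻: pKₐ(HBr) ≈ -9
PhCH(CH₃)–S(CH₃)₂⁺ loses SR'₂: pKₐ(R'₂SH⁺) ≈ -7
PhCH(CH₃)–OBz loses PhCOO⁻: pKₐ(C₆H₅COOH) ≈ 4.2
PhCH(CH₃)–OC₂H₅ loses CH₃CH₂O⁻: pKₐ(CH₃CH₂OH) ≈ 16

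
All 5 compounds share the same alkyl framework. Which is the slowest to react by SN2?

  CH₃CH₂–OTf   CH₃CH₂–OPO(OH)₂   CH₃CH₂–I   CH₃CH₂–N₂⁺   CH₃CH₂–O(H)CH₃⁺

CH₃CH₂–OPO(OH)₂

Same R in every case — rank the leaving groups.
A good leaving group is a weak base: the lower the pKₐ of its conjugate acid, the more readily it departs.
CH₃CH₂–N₂⁺ loses N₂: no meaningful conjugate acid; N₂ departs as an exceptionally stable neutral molecule
CH₃CH₂–OTf loses OTf⁻: pKₐ(CF₃SO₃H (triflic acid)) ≈ -14
CH₃CH₂–I loses I⁻: pKₐ(HI) ≈ -10
CH₃CH₂–O(H)CH₃⁺ loses R'OH: pKₐ(R'OH₂⁺) ≈ -2.4
CH₃CH₂–OPO(OH)₂ loses H₂PO₄⁻: pKₐ(H₃PO₄) ≈ 2.1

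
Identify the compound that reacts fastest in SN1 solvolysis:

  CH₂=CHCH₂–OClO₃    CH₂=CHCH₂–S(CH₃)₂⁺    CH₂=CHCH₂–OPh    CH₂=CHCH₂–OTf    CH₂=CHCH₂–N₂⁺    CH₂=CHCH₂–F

Identical carbon frameworks mean the comparison reduces to leaving-group quality.
Rank by basicity of the departing species: weakest base leaves most easily.
CH₂=CHCH₂–N₂⁺ loses N₂: no meaningful conjugate acid; N₂ departs as an exceptionally stable neutral molecule
CH₂=CHCH₂–OTf loses OTf⁻: pKₐ(CF₃SO₃H (triflic acid)) ≈ -14
CH₂=CHCH₂–OClO₃ loses ClO₄⁻: pKₐ(HClO₄) ≈ -10
CH₂=CHCH₂–S(CH₃)₂⁺ loses SR'₂: pKₐ(R'₂SH⁺) ≈ -7
CH₂=CHCH₂–F loses F⁻: pKₐ(HF) ≈ 3.2
CH₂=CHCH₂–OPh loses PhO⁻: pKₐ(C₆H₅OH (phenol)) ≈ 10

CH₂=CHCH₂–N₂⁺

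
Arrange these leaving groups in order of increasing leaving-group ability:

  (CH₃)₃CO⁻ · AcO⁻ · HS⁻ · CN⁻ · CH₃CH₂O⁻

(CH₃)₃CO⁻ < CH₃CH₂O⁻ < CN⁻ < HS⁻ < AcO⁻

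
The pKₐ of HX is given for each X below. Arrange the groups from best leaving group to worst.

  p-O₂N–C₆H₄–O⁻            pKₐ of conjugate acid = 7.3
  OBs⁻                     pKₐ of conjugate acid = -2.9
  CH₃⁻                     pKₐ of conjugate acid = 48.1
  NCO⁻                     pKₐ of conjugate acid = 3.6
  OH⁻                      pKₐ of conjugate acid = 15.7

Lower conjugate-acid pKₐ ⇒ weaker base ⇒ better leaving group.
Sorting by the given values: OBs⁻ (-2.9), NCO⁻ (3.6), p-O₂N–C₆H₄–O⁻ (7.3), OH⁻ (15.7), CH₃⁻ (48.1).

OBs⁻ > NCO⁻ > p-O₂N–C₆H₄–O⁻ > OH⁻ > CH₃⁻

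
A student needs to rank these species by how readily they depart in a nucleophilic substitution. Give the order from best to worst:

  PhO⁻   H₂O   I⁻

I⁻ > H₂O > PhO⁻

I⁻: pKₐ(HI) ≈ -10
H₂O: pKₐ(H₃O⁺) ≈ -1.7
PhO⁻: pKₐ(C₆H₅OH (phenol)) ≈ 10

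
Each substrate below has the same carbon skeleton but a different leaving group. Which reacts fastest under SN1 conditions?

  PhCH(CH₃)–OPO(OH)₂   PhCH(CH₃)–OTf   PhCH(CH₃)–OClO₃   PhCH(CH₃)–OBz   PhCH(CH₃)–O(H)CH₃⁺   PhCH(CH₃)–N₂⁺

PhCH(CH₃)–N₂⁺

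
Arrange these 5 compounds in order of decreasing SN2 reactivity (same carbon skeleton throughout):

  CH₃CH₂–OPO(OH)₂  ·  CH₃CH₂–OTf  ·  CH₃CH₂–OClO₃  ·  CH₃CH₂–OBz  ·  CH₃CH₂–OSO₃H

CH₃CH₂–OTf > CH₃CH₂–OClO₃ > CH₃CH₂–OSO₃H > CH₃CH₂–OPO(OH)₂ > CH₃CH₂–OBz

Same R in every case — rank the leaving groups.
The more stable X⁻ (or X) is on its own — i.e. the weaker a base it is — the better a leaving group it makes.
CH₃CH₂–OTf loses OTf⁻: pKₐ(CF₃SO₃H (triflic acid)) ≈ -14
CH₃CH₂–OClO₃ loses ClO₄⁻: pKₐ(HClO₄) ≈ -10
CH₃CH₂–OSO₃H loses HSO₄⁻: pKₐ(H₂SO₄) ≈ -3
CH₃CH₂–OPO(OH)₂ loses H₂PO₄⁻: pKₐ(H₃PO₄) ≈ 2.1
CH₃CH₂–OBz loses PhCOO⁻: pKₐ(C₆H₅COOH) ≈ 4.2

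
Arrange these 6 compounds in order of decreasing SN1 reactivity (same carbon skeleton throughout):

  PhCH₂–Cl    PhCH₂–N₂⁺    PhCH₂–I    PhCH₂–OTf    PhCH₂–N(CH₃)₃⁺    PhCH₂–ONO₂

The skeletons are identical, so relative rate is governed entirely by leaving-group ability.
Leaving-group ability tracks the stability of the departed species; conjugate-acid pKₐ is the usual yardstick (lower pKₐ → better LG).
PhCH₂–N₂⁺ loses N₂: no meaningful conjugate acid; N₂ departs as an exceptionally stable neutral molecule
PhCH₂–OTf loses OTf⁻: pKₐ(CF₃SO₃H (triflic acid)) ≈ -14
PhCH₂–I loses I⁻: pKₐ(HI) ≈ -10
PhCH₂–Cl loses Cl⁻: pKₐ(HCl) ≈ -7
PhCH₂–ONO₂ loses NO₃⁻: pKₐ(HNO₃) ≈ -1.3
PhCH₂–N(CH₃)₃⁺ loses NR'₃: pKₐ(R'₃NH⁺) ≈ 10.7

PhCH₂–N₂⁺ > PhCH₂–OTf > PhCH₂–I > PhCH₂–Cl > PhCH₂–ONO₂ > PhCH₂–N(CH₃)₃⁺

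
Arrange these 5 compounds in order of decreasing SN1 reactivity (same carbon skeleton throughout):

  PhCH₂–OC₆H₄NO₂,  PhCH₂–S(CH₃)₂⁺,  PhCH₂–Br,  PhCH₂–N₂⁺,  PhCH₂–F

PhCH₂–N₂⁺ > PhCH₂–Br > PhCH₂–S(CH₃)₂⁺ > PhCH₂–F > PhCH₂–OC₆H₄NO₂

Identical carbon frameworks mean the comparison reduces to leaving-group quality.
Leaving-group ability tracks the stability of the departed species; conjugate-acid pKₐ is the usual yardstick (lower pKₐ → better LG).
PhCH₂–N₂⁺ loses N₂: no meaningful conjugate acid; N₂ departs as an exceptionally stable neutral molecule
PhCH₂–Br loses Br⁻: pKₐ(HBr) ≈ -9
PhCH₂–S(CH₃)₂⁺ loses SR'₂: pKₐ(R'₂SH⁺) ≈ -7
PhCH₂–F loses F⁻: pKₐ(HF) ≈ 3.2
PhCH₂–OC₆H₄NO₂ loses p-O₂N–C₆H₄–O⁻: pKₐ(p-nitrophenol) ≈ 7.2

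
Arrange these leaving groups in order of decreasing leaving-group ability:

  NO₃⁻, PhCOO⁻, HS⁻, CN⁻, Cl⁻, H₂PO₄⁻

Cl⁻ > NO₃⁻ > H₂PO₄⁻ > PhCOO⁻ > HS⁻ > CN⁻

A good leaving group is a weak base: the lower the pKₐ of its conjugate acid, the more readily it departs.
Cl⁻: pKₐ(HCl) ≈ -7 — moderately weak base
NO₃⁻: pKₐ(HNO₃) ≈ -1.3 — resonance-delocalised over three oxygens
H₂PO₄⁻: pKₐ(H₃PO₄) ≈ 2.1 — moderate base; biological leaving group after further activation
PhCOO⁻: pKₐ(C₆H₅COOH) ≈ 4.2
HS⁻: pKₐ(H₂S) ≈ 7 — larger and more polarisable than the oxygen analogue
CN⁻: pKₐ(HCN) ≈ 9.2 — sp carbon stabilises the charge somewhat, but still a poor LG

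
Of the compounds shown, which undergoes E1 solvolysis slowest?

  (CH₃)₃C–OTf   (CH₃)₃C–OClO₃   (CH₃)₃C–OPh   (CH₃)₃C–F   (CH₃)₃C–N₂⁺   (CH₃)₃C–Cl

(CH₃)₃C–OPh

With the same alkyl group throughout, only the leaving group differentiates the rates.
Leaving-group ability tracks the stability of the departed species; conjugate-acid pKₐ is the usual yardstick (lower pKₐ → better LG).
(CH₃)₃C–N₂⁺ loses N₂: no meaningful conjugate acid; N₂ departs as an exceptionally stable neutral molecule
(CH₃)₃C–OTf loses OTf⁻: pKₐ(CF₃SO₃H (triflic acid)) ≈ -14
(CH₃)₃C–OClO₃ loses ClO₄⁻: pKₐ(HClO₄) ≈ -10
(CH₃)₃C–Cl loses Cl⁻: pKₐ(HCl) ≈ -7
(CH₃)₃C–F loses F⁻: pKₐ(HF) ≈ 3.2
(CH₃)₃C–OPh loses PhO⁻: pKₐ(C₆H₅OH (phenol)) ≈ 10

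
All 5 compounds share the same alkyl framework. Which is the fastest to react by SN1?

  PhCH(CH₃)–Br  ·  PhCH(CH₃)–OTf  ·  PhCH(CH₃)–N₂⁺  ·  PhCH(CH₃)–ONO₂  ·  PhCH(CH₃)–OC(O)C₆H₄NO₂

PhCH(CH₃)–N₂⁺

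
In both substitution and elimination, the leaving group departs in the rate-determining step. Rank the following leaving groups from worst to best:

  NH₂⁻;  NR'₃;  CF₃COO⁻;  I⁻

The more stable X⁻ (or X) is on its own — i.e. the weaker a base it is — the better a leaving group it makes.
I⁻: pKₐ(HI) ≈ -10 — large, highly polarisable; very weak base
CF₃COO⁻: pKₐ(CF₃COOH) ≈ 0.2 — strongly electron-withdrawing CF₃ stabilises the carboxylate
NR'₃: pKₐ(R'₃NH⁺) ≈ 10.7
NH₂⁻: pKₐ(NH₃) ≈ 38 — extremely strong base; never a leaving group
Reversing gives the worst-to-best order requested.

NH₂⁻ < NR'₃ < CF₃COO⁻ < I⁻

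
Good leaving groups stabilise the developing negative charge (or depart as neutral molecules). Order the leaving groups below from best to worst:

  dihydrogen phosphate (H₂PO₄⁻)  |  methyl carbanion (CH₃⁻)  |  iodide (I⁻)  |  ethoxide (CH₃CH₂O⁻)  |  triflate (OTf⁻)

triflate (OTf⁻) > iodide (I⁻) > dihydrogen phosphate (H₂PO₄⁻) > ethoxide (CH₃CH₂O⁻) > methyl carbanion (CH₃⁻)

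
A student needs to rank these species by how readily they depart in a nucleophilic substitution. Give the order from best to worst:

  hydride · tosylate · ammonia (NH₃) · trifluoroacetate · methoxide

tosylate: pKₐ(p-CH₃C₆H₄SO₃H (TsOH)) ≈ -2.8
trifluoroacetate: pKₐ(CF₃COOH) ≈ 0.2
ammonia (NH₃): pKₐ(NH₄⁺) ≈ 9.2
methoxide: pKₐ(CH₃OH) ≈ 15.5
hydride: pKₐ(H₂) ≈ 36

tosylate > trifluoroacetate > ammonia (NH₃) > methoxide > hydride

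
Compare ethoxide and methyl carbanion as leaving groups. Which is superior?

ethoxide

ethoxide is the better leaving group.
pKₐ(CH₃CH₂OH) ≈ 16 versus pKₐ(CH₄) ≈ 48: ethoxide is the much weaker base.
Strong base; alkoxides do not leave unassisted.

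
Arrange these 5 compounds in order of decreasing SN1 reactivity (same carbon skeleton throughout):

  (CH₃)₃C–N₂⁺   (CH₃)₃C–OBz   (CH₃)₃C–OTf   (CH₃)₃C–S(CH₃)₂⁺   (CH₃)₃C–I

Same R in every case — rank the leaving groups.
A good leaving group is a weak base: the lower the pKₐ of its conjugate acid, the more readily it departs.
(CH₃)₃C–N₂⁺ loses N₂: no meaningful conjugate acid; N₂ departs as an exceptionally stable neutral molecule
(CH₃)₃C–OTf loses OTf⁻: pKₐ(CF₃SO₃H (triflic acid)) ≈ -14
(CH₃)₃C–I loses I⁻: pKₐ(HI) ≈ -10
(CH₃)₃C–S(CH₃)₂⁺ loses SR'₂: pKₐ(R'₂SH⁺) ≈ -7
(CH₃)₃C–OBz loses PhCOO⁻: pKₐ(C₆H₅COOH) ≈ 4.2

(CH₃)₃C–N₂⁺ > (CH₃)₃C–OTf > (CH₃)₃C–I > (CH₃)₃C–S(CH₃)₂⁺ > (CH₃)₃C–OBz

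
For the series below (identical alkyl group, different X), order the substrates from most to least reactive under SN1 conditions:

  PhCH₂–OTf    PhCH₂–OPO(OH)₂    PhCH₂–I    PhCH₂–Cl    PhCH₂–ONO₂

The skeletons are identical, so relative rate is governed entirely by leaving-group ability.
The more stable X⁻ (or X) is on its own — i.e. the weaker a base it is — the better a leaving group it makes.
PhCH₂–OTf loses OTf⁻: pKₐ(CF₃SO₃H (triflic acid)) ≈ -14
PhCH₂–I loses I⁻: pKₐ(HI) ≈ -10
PhCH₂–Cl loses Cl⁻: pKₐ(HCl) ≈ -7
PhCH₂–ONO₂ loses NO₃⁻: pKₐ(HNO₃) ≈ -1.3
PhCH₂–OPO(OH)₂ loses H₂PO₄⁻: pKₐ(H₃PO₄) ≈ 2.1

PhCH₂–OTf > PhCH₂–I > PhCH₂–Cl > PhCH₂–ONO₂ > PhCH₂–OPO(OH)₂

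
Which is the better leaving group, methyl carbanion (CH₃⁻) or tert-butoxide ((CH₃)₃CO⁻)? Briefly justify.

tert-butoxide ((CH₃)₃CO⁻) is the better leaving group.
pKₐ(t-BuOH) ≈ 18 versus pKₐ(CH₄) ≈ 48: tert-butoxide ((CH₃)₃CO⁻) is the much weaker base.
Bulky, strongly basic alkoxide.

tert-butoxide ((CH₃)₃CO⁻)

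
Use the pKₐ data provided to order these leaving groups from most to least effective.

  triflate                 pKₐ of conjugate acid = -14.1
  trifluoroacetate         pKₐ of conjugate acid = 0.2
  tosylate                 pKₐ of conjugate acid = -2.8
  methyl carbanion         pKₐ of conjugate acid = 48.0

Lower conjugate-acid pKₐ ⇒ weaker base ⇒ better leaving group.
Sorting by the given values: triflate (-14.1), tosylate (-2.8), trifluoroacetate (0.2), methyl carbanion (48.0).

triflate > tosylate > trifluoroacetate > methyl carbanion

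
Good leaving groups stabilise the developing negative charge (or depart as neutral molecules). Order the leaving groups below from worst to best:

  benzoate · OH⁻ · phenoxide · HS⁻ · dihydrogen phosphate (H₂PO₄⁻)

OH⁻ < phenoxide < HS⁻ < benzoate < dihydrogen phosphate (H₂PO₄⁻)

Leaving-group ability tracks the stability of the departed species; conjugate-acid pKₐ is the usual yardstick (lower pKₐ → better LG).
dihydrogen phosphate (H₂PO₄⁻): pKₐ(H₃PO₄) ≈ 2.1 — moderate base; biological leaving group after further activation
benzoate: pKₐ(C₆H₅COOH) ≈ 4.2
HS⁻: pKₐ(H₂S) ≈ 7 — larger and more polarisable than the oxygen analogue
phenoxide: pKₐ(C₆H₅OH (phenol)) ≈ 10 — resonance into the ring helps, but still a poor LG
OH⁻: pKₐ(H₂O) ≈ 15.7 — strong base; essentially never leaves without prior activation
The question asks for worst first, so the sequence is read in increasing leaving-group ability.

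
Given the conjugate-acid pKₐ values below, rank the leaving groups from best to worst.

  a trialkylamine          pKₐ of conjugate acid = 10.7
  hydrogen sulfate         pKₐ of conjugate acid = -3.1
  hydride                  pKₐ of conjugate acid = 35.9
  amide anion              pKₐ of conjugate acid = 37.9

hydrogen sulfate > a trialkylamine > hydride > amide anion

Lower conjugate-acid pKₐ ⇒ weaker base ⇒ better leaving group.
Sorting by the given values: hydrogen sulfate (-3.1), a trialkylamine (10.7), hydride (35.9), amide anion (37.9).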